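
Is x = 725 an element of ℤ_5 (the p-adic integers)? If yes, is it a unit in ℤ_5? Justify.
x ∈ ℤ_5 but not a unit; v_5(x) = 2 > 0

ℤ_5 = {x ∈ ℚ_5 : v_5(x) ≥ 0} and ℤ_5^× = {x ∈ ℤ_5 : v_5(x) = 0}. Here v_5(725) = v_5(num) − v_5(den) = 2; compare against these criteria.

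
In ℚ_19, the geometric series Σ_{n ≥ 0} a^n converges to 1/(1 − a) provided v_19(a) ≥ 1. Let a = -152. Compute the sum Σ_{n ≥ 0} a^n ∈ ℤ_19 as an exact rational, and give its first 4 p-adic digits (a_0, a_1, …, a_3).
Σ a^n = 1/(1 − a) = 1/153;  first 4 digits = (1, 11, 6, 4)

v_19(a) = 1 ≥ 1, so the series converges in ℤ_19 to 1/(1 − a) = 1/(1 − (-152)) = 1/153. Expand this rational in ℤ_19: compute digits iteratively via d_i = x_i mod 19, x_{i+1} = (x_i − d_i)/19. The first 4 digits are (1, 11, 6, 4).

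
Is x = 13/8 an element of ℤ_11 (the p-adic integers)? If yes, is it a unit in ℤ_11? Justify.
x ∈ ℤ_11^× (unit); v_11(x) = 0

ℤ_11 = {x ∈ ℚ_11 : v_11(x) ≥ 0} and ℤ_11^× = {x ∈ ℤ_11 : v_11(x) = 0}. Here v_11(13/8) = v_11(num) − v_11(den) = 0; compare against these criteria.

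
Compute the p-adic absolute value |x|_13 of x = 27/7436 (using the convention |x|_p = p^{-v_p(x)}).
|27/7436|_13 = 169

Step 1 — compute v_13(x) by factoring powers of 13 out of the numerator and denominator: v_13(27/7436) = -2. Step 2 — apply |x|_p = p^{-v_p(x)} = 13^{2} = 169.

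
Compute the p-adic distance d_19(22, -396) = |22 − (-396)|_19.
d_19(22, -396) = 1/19

Step 1 — x − y = 22 − (-396) = 418. Step 2 — v_19(418) = 1 (factor: 418 = (19^1 · 22); the sign does not affect v_p). Step 3 — |x − y|_19 = 19^{-1} = 1/19.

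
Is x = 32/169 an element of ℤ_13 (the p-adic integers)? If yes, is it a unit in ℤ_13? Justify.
x ∉ ℤ_13 (v_13(x) = -2 < 0)

ℤ_13 = {x ∈ ℚ_13 : v_13(x) ≥ 0} and ℤ_13^× = {x ∈ ℤ_13 : v_13(x) = 0}. Here v_13(32/169) = v_13(num) − v_13(den) = -2; compare against these criteria.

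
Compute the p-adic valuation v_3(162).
v_3(162) = 4

v_3(n) is the largest exponent k such that 3^k divides n. Factor out: 162 = 3^4 · 2. (Sign doesn't affect v_p.) So v_3(162) = 4.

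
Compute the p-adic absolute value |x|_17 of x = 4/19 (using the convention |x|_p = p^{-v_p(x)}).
|4/19|_17 = 1

Step 1 — compute v_17(x) by factoring powers of 17 out of the numerator and denominator: v_17(4/19) = 0. Step 2 — apply |x|_p = p^{-v_p(x)} = 17^{0} = 1.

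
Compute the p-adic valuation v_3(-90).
v_3(-90) = 2

v_3(n) is the largest exponent k such that 3^k divides n. Factor out: -90 = -3^2 · 10. (Sign doesn't affect v_p.) So v_3(-90) = 2.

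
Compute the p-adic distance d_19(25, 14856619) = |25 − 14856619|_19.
d_19(25, 14856619) = 1/2476099

Step 1 — x − y = 25 − 14856619 = -14856594. Step 2 — v_19(-14856594) = 5 (factor: -14856594 = −(19^5 · 6); the sign does not affect v_p). Step 3 — |x − y|_19 = 19^{-5} = 1/2476099.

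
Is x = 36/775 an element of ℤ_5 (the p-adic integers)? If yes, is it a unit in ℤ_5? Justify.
x ∉ ℤ_5 (v_5(x) = -2 < 0)

ℤ_5 = {x ∈ ℚ_5 : v_5(x) ≥ 0} and ℤ_5^× = {x ∈ ℤ_5 : v_5(x) = 0}. Here v_5(36/775) = v_5(num) − v_5(den) = -2; compare against these criteria.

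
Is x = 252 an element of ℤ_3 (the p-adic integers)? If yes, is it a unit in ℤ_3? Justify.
x ∈ ℤ_3 but not a unit; v_3(x) = 2 > 0

ℤ_3 = {x ∈ ℚ_3 : v_3(x) ≥ 0} and ℤ_3^× = {x ∈ ℤ_3 : v_3(x) = 0}. Here v_3(252) = v_3(num) − v_3(den) = 2; compare against these criteria.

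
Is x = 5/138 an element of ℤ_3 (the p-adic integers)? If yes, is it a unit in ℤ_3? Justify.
x ∉ ℤ_3 (v_3(x) = -1 < 0)

ℤ_3 = {x ∈ ℚ_3 : v_3(x) ≥ 0} and ℤ_3^× = {x ∈ ℤ_3 : v_3(x) = 0}. Here v_3(5/138) = v_3(num) − v_3(den) = -1; compare against these criteria.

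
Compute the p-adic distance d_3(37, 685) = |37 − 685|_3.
d_3(37, 685) = 1/81

Step 1 — x − y = 37 − 685 = -648. Step 2 — v_3(-648) = 4 (factor: -648 = −(3^4 · 8); the sign does not affect v_p). Step 3 — |x − y|_3 = 3^{-4} = 1/81.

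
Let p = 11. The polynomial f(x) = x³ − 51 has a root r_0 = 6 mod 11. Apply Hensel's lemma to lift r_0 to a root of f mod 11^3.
r_2 = 996 (mod 1331)

Hensel: r_{i+1} = r_i − f(r_i)/f′(r_i) mod 11^{i+2}, where f′(x) = 3x². Iterate:
  r_0 = 6 (mod 11)
  r_1 = 28 (mod 121)
  r_2 = 996 (mod 1331)
Final: r = 996 with f(r) ≡ 0 mod 11^3.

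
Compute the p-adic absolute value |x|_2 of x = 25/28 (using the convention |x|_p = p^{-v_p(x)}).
|25/28|_2 = 4

Step 1 — compute v_2(x) by factoring powers of 2 out of the numerator and denominator: v_2(25/28) = -2. Step 2 — apply |x|_p = p^{-v_p(x)} = 2^{2} = 4.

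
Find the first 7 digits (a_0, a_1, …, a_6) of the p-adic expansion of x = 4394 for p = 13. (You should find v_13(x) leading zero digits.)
(a_0, …, a_6) = (0, 0, 0, 2, 0, 0, 0)

v_13(4394) = 3, so a_0 = ... = a_2 = 0. Factor out: x = 13^3 · u with u = 2 a unit in ℤ_13. Expand u iteratively via a_{v+i} = u_i mod 13, u_{i+1} = (u_i − a_{v+i})/13:
  u_0 = 2;  a_3 = 2;  u_1 = (u_0 − 2)/13 = 0
  u_1 = 0;  a_4 = 0;  u_2 = (u_1 − 0)/13 = 0
  u_2 = 0;  a_5 = 0;  u_3 = (u_2 − 0)/13 = 0
  u_3 = 0;  a_6 = 0;  u_4 = (u_3 − 0)/13 = 0
Digits: (0, 0, 0, 2, 0, 0, 0).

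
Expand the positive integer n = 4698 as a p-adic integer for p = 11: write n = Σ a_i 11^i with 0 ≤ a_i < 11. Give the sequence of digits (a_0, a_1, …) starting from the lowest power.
(a_0, a_1, …) = (1, 9, 5, 3)

Repeated division by 11 gives the digits low-to-high: 4698 = 1 + 9·11^1 + 5·11^2 + 3·11^3. Digit sequence: (1, 9, 5, 3).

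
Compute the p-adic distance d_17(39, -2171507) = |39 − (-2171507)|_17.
d_17(39, -2171507) = 1/83521

Step 1 — x − y = 39 − (-2171507) = 2171546. Step 2 — v_17(2171546) = 4 (factor: 2171546 = (17^4 · 26); the sign does not affect v_p). Step 3 — |x − y|_17 = 17^{-4} = 1/83521.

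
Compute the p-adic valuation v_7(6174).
v_7(6174) = 3

v_7(n) is the largest exponent k such that 7^k divides n. Factor out: 6174 = 7^3 · 18. (Sign doesn't affect v_p.) So v_7(6174) = 3.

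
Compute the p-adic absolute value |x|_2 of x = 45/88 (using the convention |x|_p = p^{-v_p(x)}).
|45/88|_2 = 8

Step 1 — compute v_2(x) by factoring powers of 2 out of the numerator and denominator: v_2(45/88) = -3. Step 2 — apply |x|_p = p^{-v_p(x)} = 2^{3} = 8.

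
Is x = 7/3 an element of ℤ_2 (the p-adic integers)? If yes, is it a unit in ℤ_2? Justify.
x ∈ ℤ_2^× (unit); v_2(x) = 0

ℤ_2 = {x ∈ ℚ_2 : v_2(x) ≥ 0} and ℤ_2^× = {x ∈ ℤ_2 : v_2(x) = 0}. Here v_2(7/3) = v_2(num) − v_2(den) = 0; compare against these criteria.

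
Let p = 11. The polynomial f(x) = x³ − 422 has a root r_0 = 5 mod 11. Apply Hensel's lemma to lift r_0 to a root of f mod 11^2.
r_1 = 38 (mod 121)

Hensel: r_{i+1} = r_i − f(r_i)/f′(r_i) mod 11^{i+2}, where f′(x) = 3x². Iterate:
  r_0 = 5 (mod 11)
  r_1 = 38 (mod 121)
Final: r = 38 with f(r) ≡ 0 mod 11^2.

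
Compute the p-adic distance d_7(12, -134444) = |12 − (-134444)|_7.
d_7(12, -134444) = 1/16807

Step 1 — x − y = 12 − (-134444) = 134456. Step 2 — v_7(134456) = 5 (factor: 134456 = (7^5 · 8); the sign does not affect v_p). Step 3 — |x − y|_7 = 7^{-5} = 1/16807.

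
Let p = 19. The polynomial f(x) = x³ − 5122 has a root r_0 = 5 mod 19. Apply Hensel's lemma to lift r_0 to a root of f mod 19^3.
r_2 = 62 (mod 6859)

Hensel: r_{i+1} = r_i − f(r_i)/f′(r_i) mod 19^{i+2}, where f′(x) = 3x². Iterate:
  r_0 = 5 (mod 19)
  r_1 = 62 (mod 361)
  r_2 = 62 (mod 6859)
Final: r = 62 with f(r) ≡ 0 mod 19^3.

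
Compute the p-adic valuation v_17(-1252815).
v_17(-1252815) = 4

v_17(n) is the largest exponent k such that 17^k divides n. Factor out: -1252815 = -17^4 · 15. (Sign doesn't affect v_p.) So v_17(-1252815) = 4.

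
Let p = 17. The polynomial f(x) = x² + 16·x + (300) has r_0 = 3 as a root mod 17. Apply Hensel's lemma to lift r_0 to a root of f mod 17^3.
r_2 = 2417 (mod 4913)

Hensel: r_{i+1} = r_i − f(r_i)·(f′(r_i))^{-1} mod 17^{i+2}, f′(x) = 2x + 16. Iterate:
  r_0 = 3 (mod 17)
  r_1 = 105 (mod 289)
  r_2 = 2417 (mod 4913)
Final: r = 2417 satisfies f(r) ≡ 0 mod 17^3.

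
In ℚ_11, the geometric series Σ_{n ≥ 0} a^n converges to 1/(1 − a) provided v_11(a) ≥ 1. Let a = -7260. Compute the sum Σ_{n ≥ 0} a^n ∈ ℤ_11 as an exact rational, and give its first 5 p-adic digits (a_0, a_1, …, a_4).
Σ a^n = 1/(1 − a) = 1/7261;  first 5 digits = (1, 0, 6, 5, 2)

v_11(a) = 2 ≥ 1, so the series converges in ℤ_11 to 1/(1 − a) = 1/(1 − (-7260)) = 1/7261. Expand this rational in ℤ_11: compute digits iteratively via d_i = x_i mod 11, x_{i+1} = (x_i − d_i)/11. The first 5 digits are (1, 0, 6, 5, 2).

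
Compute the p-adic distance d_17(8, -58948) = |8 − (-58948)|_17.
d_17(8, -58948) = 1/4913

Step 1 — x − y = 8 − (-58948) = 58956. Step 2 — v_17(58956) = 3 (factor: 58956 = (17^3 · 12); the sign does not affect v_p). Step 3 — |x − y|_17 = 17^{-3} = 1/4913.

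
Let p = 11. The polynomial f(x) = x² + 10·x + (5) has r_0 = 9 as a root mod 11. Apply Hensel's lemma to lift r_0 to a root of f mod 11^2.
r_1 = 20 (mod 121)

Hensel: r_{i+1} = r_i − f(r_i)·(f′(r_i))^{-1} mod 11^{i+2}, f′(x) = 2x + 10. Iterate:
  r_0 = 9 (mod 11)
  r_1 = 20 (mod 121)
Final: r = 20 satisfies f(r) ≡ 0 mod 11^2.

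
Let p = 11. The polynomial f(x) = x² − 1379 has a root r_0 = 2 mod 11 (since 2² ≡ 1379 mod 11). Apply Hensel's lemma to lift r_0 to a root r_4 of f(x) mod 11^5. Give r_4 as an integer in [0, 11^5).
r_4 = 75517 (mod 161051)

Hensel's recurrence: r_{i+1} = r_i − f(r_i)·(f′(r_i))^{-1} mod 11^{i+2}, with f′(x) = 2x. Iterate:
  r_0 = 2 (mod 11)
  r_1 = 13 (mod 121)
  r_2 = 981 (mod 1331)
  r_3 = 2312 (mod 14641)
  r_4 = 75517 (mod 161051)
Final: r_4 = 75517, and one checks f(r_4) ≡ 0 mod 11^5.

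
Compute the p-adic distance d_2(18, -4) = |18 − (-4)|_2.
d_2(18, -4) = 1/2

Step 1 — x − y = 18 − (-4) = 22. Step 2 — v_2(22) = 1 (factor: 22 = (2^1 · 11); the sign does not affect v_p). Step 3 — |x − y|_2 = 2^{-1} = 1/2.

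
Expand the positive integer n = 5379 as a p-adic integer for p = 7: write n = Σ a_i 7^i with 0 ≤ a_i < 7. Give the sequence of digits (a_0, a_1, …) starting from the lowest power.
(a_0, a_1, …) = (3, 5, 4, 1, 2)

Repeated division by 7 gives the digits low-to-high: 5379 = 3 + 5·7^1 + 4·7^2 + 1·7^3 + 2·7^4. Digit sequence: (3, 5, 4, 1, 2).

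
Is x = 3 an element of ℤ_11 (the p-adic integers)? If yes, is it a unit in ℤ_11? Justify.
x ∈ ℤ_11^× (unit); v_11(x) = 0

ℤ_11 = {x ∈ ℚ_11 : v_11(x) ≥ 0} and ℤ_11^× = {x ∈ ℤ_11 : v_11(x) = 0}. Here v_11(3) = v_11(num) − v_11(den) = 0; compare against these criteria.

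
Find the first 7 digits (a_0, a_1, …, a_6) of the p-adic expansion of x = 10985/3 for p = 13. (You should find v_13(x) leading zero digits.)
(a_0, …, a_6) = (0, 0, 0, 6, 4, 4, 4)

v_13(10985/3) = 3, so a_0 = ... = a_2 = 0. Factor out: x = 13^3 · u with u = 5/3 a unit in ℤ_13. Expand u iteratively via a_{v+i} = u_i mod 13, u_{i+1} = (u_i − a_{v+i})/13:
  u_0 = 5/3;  a_3 = 6;  u_1 = (u_0 − 6)/13 = -1/3
  u_1 = -1/3;  a_4 = 4;  u_2 = (u_1 − 4)/13 = -1/3
  u_2 = -1/3;  a_5 = 4;  u_3 = (u_2 − 4)/13 = -1/3
  u_3 = -1/3;  a_6 = 4;  u_4 = (u_3 − 4)/13 = -1/3
Digits: (0, 0, 0, 6, 4, 4, 4).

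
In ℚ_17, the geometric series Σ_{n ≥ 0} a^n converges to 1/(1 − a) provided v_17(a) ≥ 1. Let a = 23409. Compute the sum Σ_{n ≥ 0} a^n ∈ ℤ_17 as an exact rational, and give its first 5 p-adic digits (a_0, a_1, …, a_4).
Σ a^n = 1/(1 − a) = -1/23408;  first 5 digits = (1, 0, 13, 4, 16)

v_17(a) = 2 ≥ 1, so the series converges in ℤ_17 to 1/(1 − a) = 1/(1 − 23409) = -1/23408. Expand this rational in ℤ_17: compute digits iteratively via d_i = x_i mod 17, x_{i+1} = (x_i − d_i)/17. The first 5 digits are (1, 0, 13, 4, 16).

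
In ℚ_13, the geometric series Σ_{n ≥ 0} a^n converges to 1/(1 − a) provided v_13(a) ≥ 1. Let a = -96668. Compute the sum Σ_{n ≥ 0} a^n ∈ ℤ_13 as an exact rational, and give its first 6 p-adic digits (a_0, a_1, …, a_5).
Σ a^n = 1/(1 − a) = 1/96669;  first 6 digits = (1, 0, 0, 8, 9, 12)

v_13(a) = 3 ≥ 1, so the series converges in ℤ_13 to 1/(1 − a) = 1/(1 − (-96668)) = 1/96669. Expand this rational in ℤ_13: compute digits iteratively via d_i = x_i mod 13, x_{i+1} = (x_i − d_i)/13. The first 6 digits are (1, 0, 0, 8, 9, 12).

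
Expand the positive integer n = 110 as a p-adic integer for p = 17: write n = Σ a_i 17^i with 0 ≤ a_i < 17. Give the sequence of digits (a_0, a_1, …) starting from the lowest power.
(a_0, a_1, …) = (8, 6)

Repeated division by 17 gives the digits low-to-high: 110 = 8 + 6·17^1. Digit sequence: (8, 6).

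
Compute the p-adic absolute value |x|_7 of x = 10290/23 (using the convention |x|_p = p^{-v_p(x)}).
|10290/23|_7 = 1/343

Step 1 — compute v_7(x) by factoring powers of 7 out of the numerator and denominator: v_7(10290/23) = 3. Step 2 — apply |x|_p = p^{-v_p(x)} = 7^{-3} = 1/343.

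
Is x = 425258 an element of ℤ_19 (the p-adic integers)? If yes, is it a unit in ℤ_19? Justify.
x ∈ ℤ_19 but not a unit; v_19(x) = 3 > 0

ℤ_19 = {x ∈ ℚ_19 : v_19(x) ≥ 0} and ℤ_19^× = {x ∈ ℤ_19 : v_19(x) = 0}. Here v_19(425258) = v_19(num) − v_19(den) = 3; compare against these criteria.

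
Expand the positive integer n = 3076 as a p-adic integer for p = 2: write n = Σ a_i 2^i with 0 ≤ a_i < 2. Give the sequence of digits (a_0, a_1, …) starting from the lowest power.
(a_0, a_1, …) = (0, 0, 1, 0, 0, 0, 0, 0, 0, 0, 1, 1)

Repeated division by 2 gives the digits low-to-high: 3076 = 1·2^2 + 1·2^10 + 1·2^11. Digit sequence: (0, 0, 1, 0, 0, 0, 0, 0, 0, 0, 1, 1).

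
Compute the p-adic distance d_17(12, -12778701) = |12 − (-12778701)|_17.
d_17(12, -12778701) = 1/1419857

Step 1 — x − y = 12 − (-12778701) = 12778713. Step 2 — v_17(12778713) = 5 (factor: 12778713 = (17^5 · 9); the sign does not affect v_p). Step 3 — |x − y|_17 = 17^{-5} = 1/1419857.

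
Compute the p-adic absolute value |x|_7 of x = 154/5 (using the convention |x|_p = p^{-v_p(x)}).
|154/5|_7 = 1/7

Step 1 — compute v_7(x) by factoring powers of 7 out of the numerator and denominator: v_7(154/5) = 1. Step 2 — apply |x|_p = p^{-v_p(x)} = 7^{-1} = 1/7.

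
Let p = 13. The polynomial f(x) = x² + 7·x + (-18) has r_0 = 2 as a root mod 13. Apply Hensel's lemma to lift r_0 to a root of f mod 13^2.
r_1 = 2 (mod 169)

Hensel: r_{i+1} = r_i − f(r_i)·(f′(r_i))^{-1} mod 13^{i+2}, f′(x) = 2x + 7. Iterate:
  r_0 = 2 (mod 13)
  r_1 = 2 (mod 169)
Final: r = 2 satisfies f(r) ≡ 0 mod 13^2.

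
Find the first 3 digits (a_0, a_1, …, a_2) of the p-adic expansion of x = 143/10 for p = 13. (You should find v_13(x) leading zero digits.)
(a_0, …, a_2) = (0, 5, 1)

v_13(143/10) = 1, so a_0 = ... = a_0 = 0. Factor out: x = 13^1 · u with u = 11/10 a unit in ℤ_13. Expand u iteratively via a_{v+i} = u_i mod 13, u_{i+1} = (u_i − a_{v+i})/13:
  u_0 = 11/10;  a_1 = 5;  u_1 = (u_0 − 5)/13 = -3/10
  u_1 = -3/10;  a_2 = 1;  u_2 = (u_1 − 1)/13 = -1/10
Digits: (0, 5, 1).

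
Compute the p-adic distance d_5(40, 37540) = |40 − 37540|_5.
d_5(40, 37540) = 1/3125

Step 1 — x − y = 40 − 37540 = -37500. Step 2 — v_5(-37500) = 5 (factor: -37500 = −(5^5 · 12); the sign does not affect v_p). Step 3 — |x − y|_5 = 5^{-5} = 1/3125.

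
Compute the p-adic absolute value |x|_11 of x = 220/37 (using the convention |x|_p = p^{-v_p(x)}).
|220/37|_11 = 1/11

Step 1 — compute v_11(x) by factoring powers of 11 out of the numerator and denominator: v_11(220/37) = 1. Step 2 — apply |x|_p = p^{-v_p(x)} = 11^{-1} = 1/11.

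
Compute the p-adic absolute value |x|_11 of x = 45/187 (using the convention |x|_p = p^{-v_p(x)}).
|45/187|_11 = 11

Step 1 — compute v_11(x) by factoring powers of 11 out of the numerator and denominator: v_11(45/187) = -1. Step 2 — apply |x|_p = p^{-v_p(x)} = 11^{1} = 11.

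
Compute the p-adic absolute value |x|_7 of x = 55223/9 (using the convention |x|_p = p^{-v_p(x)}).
|55223/9|_7 = 1/2401

Step 1 — compute v_7(x) by factoring powers of 7 out of the numerator and denominator: v_7(55223/9) = 4. Step 2 — apply |x|_p = p^{-v_p(x)} = 7^{-4} = 1/2401.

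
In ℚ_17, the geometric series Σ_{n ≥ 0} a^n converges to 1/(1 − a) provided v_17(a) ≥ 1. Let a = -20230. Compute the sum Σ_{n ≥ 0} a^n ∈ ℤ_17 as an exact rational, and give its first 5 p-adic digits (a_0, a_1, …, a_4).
Σ a^n = 1/(1 − a) = 1/20231;  first 5 digits = (1, 0, 15, 12, 3)

v_17(a) = 2 ≥ 1, so the series converges in ℤ_17 to 1/(1 − a) = 1/(1 − (-20230)) = 1/20231. Expand this rational in ℤ_17: compute digits iteratively via d_i = x_i mod 17, x_{i+1} = (x_i − d_i)/17. The first 5 digits are (1, 0, 15, 12, 3).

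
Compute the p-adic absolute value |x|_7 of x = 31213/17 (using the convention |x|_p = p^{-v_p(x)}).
|31213/17|_7 = 1/2401

Step 1 — compute v_7(x) by factoring powers of 7 out of the numerator and denominator: v_7(31213/17) = 4. Step 2 — apply |x|_p = p^{-v_p(x)} = 7^{-4} = 1/2401.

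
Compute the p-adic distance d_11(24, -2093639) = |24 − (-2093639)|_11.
d_11(24, -2093639) = 1/161051

Step 1 — x − y = 24 − (-2093639) = 2093663. Step 2 — v_11(2093663) = 5 (factor: 2093663 = (11^5 · 13); the sign does not affect v_p). Step 3 — |x − y|_11 = 11^{-5} = 1/161051.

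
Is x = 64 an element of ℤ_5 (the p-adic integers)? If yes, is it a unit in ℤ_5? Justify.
x ∈ ℤ_5^× (unit); v_5(x) = 0

ℤ_5 = {x ∈ ℚ_5 : v_5(x) ≥ 0} and ℤ_5^× = {x ∈ ℤ_5 : v_5(x) = 0}. Here v_5(64) = v_5(num) − v_5(den) = 0; compare against these criteria.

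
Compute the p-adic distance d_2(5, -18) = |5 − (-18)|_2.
d_2(5, -18) = 1

Step 1 — x − y = 5 − (-18) = 23. Step 2 — v_2(23) = 0 (factor: 23 = (2^0 · 23); the sign does not affect v_p). Step 3 — |x − y|_2 = 2^{0} = 1.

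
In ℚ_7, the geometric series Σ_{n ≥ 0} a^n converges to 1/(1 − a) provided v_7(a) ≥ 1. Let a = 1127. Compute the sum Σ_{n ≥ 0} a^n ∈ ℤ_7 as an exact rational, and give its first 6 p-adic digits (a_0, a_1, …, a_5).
Σ a^n = 1/(1 − a) = -1/1126;  first 6 digits = (1, 0, 2, 3, 4, 5)

v_7(a) = 2 ≥ 1, so the series converges in ℤ_7 to 1/(1 − a) = 1/(1 − 1127) = -1/1126. Expand this rational in ℤ_7: compute digits iteratively via d_i = x_i mod 7, x_{i+1} = (x_i − d_i)/7. The first 6 digits are (1, 0, 2, 3, 4, 5).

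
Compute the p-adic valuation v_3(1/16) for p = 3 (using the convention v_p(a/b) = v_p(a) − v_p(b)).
v_3(1/16) = 0

Factor powers of 3 from the numerator and denominator of the reduced fraction: 1 = 3^0 · 1 and 16 = 3^0 · 16. Apply v_p(a/b) = v_p(a) − v_p(b): v_3(1/16) = 0 − 0 = 0.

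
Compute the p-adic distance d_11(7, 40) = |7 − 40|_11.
d_11(7, 40) = 1/11

Step 1 — x − y = 7 − 40 = -33. Step 2 — v_11(-33) = 1 (factor: -33 = −(11^1 · 3); the sign does not affect v_p). Step 3 — |x − y|_11 = 11^{-1} = 1/11.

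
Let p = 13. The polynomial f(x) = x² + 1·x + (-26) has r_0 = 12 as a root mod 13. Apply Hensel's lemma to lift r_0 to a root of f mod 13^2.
r_1 = 142 (mod 169)

Hensel: r_{i+1} = r_i − f(r_i)·(f′(r_i))^{-1} mod 13^{i+2}, f′(x) = 2x + 1. Iterate:
  r_0 = 12 (mod 13)
  r_1 = 142 (mod 169)
Final: r = 142 satisfies f(r) ≡ 0 mod 13^2.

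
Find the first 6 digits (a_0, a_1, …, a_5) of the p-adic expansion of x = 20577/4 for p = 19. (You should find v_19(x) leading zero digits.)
(a_0, …, a_5) = (0, 0, 0, 15, 4, 14)

v_19(20577/4) = 3, so a_0 = ... = a_2 = 0. Factor out: x = 19^3 · u with u = 3/4 a unit in ℤ_19. Expand u iteratively via a_{v+i} = u_i mod 19, u_{i+1} = (u_i − a_{v+i})/19:
  u_0 = 3/4;  a_3 = 15;  u_1 = (u_0 − 15)/19 = -3/4
  u_1 = -3/4;  a_4 = 4;  u_2 = (u_1 − 4)/19 = -1/4
  u_2 = -1/4;  a_5 = 14;  u_3 = (u_2 − 14)/19 = -3/4
Digits: (0, 0, 0, 15, 4, 14).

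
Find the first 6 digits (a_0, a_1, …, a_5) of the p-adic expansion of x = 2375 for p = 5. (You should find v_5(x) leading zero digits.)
(a_0, …, a_5) = (0, 0, 0, 4, 3, 0)

v_5(2375) = 3, so a_0 = ... = a_2 = 0. Factor out: x = 5^3 · u with u = 19 a unit in ℤ_5. Expand u iteratively via a_{v+i} = u_i mod 5, u_{i+1} = (u_i − a_{v+i})/5:
  u_0 = 19;  a_3 = 4;  u_1 = (u_0 − 4)/5 = 3
  u_1 = 3;  a_4 = 3;  u_2 = (u_1 − 3)/5 = 0
  u_2 = 0;  a_5 = 0;  u_3 = (u_2 − 0)/5 = 0
Digits: (0, 0, 0, 4, 3, 0).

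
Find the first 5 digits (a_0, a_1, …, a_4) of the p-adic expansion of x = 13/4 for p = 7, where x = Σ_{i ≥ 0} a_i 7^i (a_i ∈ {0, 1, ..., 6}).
(a_0, …, a_4) = (5, 5, 1, 5, 1)

v_7(13/4) = 0 (numerator and denominator both coprime to 7), so x ∈ ℤ_7^×. Compute digits iteratively via a_i = x_i mod 7, x_{i+1} = (x_i − a_i)/7, with x_0 = x:
  x_0 = 13/4;  a_0 = 5;  x_1 = (x_0 − 5)/7 = -1/4
  x_1 = -1/4;  a_1 = 5;  x_2 = (x_1 − 5)/7 = -3/4
  x_2 = -3/4;  a_2 = 1;  x_3 = (x_2 − 1)/7 = -1/4
  x_3 = -1/4;  a_3 = 5;  x_4 = (x_3 − 5)/7 = -3/4
  x_4 = -3/4;  a_4 = 1;  x_5 = (x_4 − 1)/7 = -1/4
Digits: (5, 5, 1, 5, 1).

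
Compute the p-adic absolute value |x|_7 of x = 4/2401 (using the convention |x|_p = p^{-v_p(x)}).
|4/2401|_7 = 2401

Step 1 — compute v_7(x) by factoring powers of 7 out of the numerator and denominator: v_7(4/2401) = -4. Step 2 — apply |x|_p = p^{-v_p(x)} = 7^{4} = 2401.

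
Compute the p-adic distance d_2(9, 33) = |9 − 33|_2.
d_2(9, 33) = 1/8

Step 1 — x − y = 9 − 33 = -24. Step 2 — v_2(-24) = 3 (factor: -24 = −(2^3 · 3); the sign does not affect v_p). Step 3 — |x − y|_2 = 2^{-3} = 1/8.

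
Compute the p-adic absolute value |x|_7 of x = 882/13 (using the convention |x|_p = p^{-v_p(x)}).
|882/13|_7 = 1/49

Step 1 — compute v_7(x) by factoring powers of 7 out of the numerator and denominator: v_7(882/13) = 2. Step 2 — apply |x|_p = p^{-v_p(x)} = 7^{-2} = 1/49.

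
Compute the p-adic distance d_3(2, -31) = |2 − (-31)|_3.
d_3(2, -31) = 1/3

Step 1 — x − y = 2 − (-31) = 33. Step 2 — v_3(33) = 1 (factor: 33 = (3^1 · 11); the sign does not affect v_p). Step 3 — |x − y|_3 = 3^{-1} = 1/3.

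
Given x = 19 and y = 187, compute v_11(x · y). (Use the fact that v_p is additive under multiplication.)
v_11(3553) = 1

v_p(x) = 0 (factor: 19 = 11^0 · 19); v_p(y) = 1 (factor: 187 = 11^1 · 17). Additivity: v_p(xy) = v_p(x) + v_p(y) = 0 + 1 = 1. (Direct check: xy = 3553 = 11^1 · (323).)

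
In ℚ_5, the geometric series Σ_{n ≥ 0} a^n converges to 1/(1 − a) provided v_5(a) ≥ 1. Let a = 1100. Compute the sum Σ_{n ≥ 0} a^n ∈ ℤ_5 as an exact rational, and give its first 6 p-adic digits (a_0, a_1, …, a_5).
Σ a^n = 1/(1 − a) = -1/1099;  first 6 digits = (1, 0, 4, 3, 2, 2)

v_5(a) = 2 ≥ 1, so the series converges in ℤ_5 to 1/(1 − a) = 1/(1 − 1100) = -1/1099. Expand this rational in ℤ_5: compute digits iteratively via d_i = x_i mod 5, x_{i+1} = (x_i − d_i)/5. The first 6 digits are (1, 0, 4, 3, 2, 2).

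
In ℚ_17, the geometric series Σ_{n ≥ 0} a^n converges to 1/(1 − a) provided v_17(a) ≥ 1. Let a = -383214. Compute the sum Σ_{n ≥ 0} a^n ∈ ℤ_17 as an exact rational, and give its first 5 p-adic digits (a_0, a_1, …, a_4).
Σ a^n = 1/(1 − a) = 1/383215;  first 5 digits = (1, 0, 0, 7, 12)

v_17(a) = 3 ≥ 1, so the series converges in ℤ_17 to 1/(1 − a) = 1/(1 − (-383214)) = 1/383215. Expand this rational in ℤ_17: compute digits iteratively via d_i = x_i mod 17, x_{i+1} = (x_i − d_i)/17. The first 5 digits are (1, 0, 0, 7, 12).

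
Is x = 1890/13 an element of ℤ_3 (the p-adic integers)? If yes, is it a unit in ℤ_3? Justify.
x ∈ ℤ_3 but not a unit; v_3(x) = 3 > 0

ℤ_3 = {x ∈ ℚ_3 : v_3(x) ≥ 0} and ℤ_3^× = {x ∈ ℤ_3 : v_3(x) = 0}. Here v_3(1890/13) = v_3(num) − v_3(den) = 3; compare against these criteria.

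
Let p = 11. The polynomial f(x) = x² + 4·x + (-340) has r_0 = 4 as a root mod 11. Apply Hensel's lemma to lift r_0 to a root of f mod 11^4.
r_3 = 13864 (mod 14641)

Hensel: r_{i+1} = r_i − f(r_i)·(f′(r_i))^{-1} mod 11^{i+2}, f′(x) = 2x + 4. Iterate:
  r_0 = 4 (mod 11)
  r_1 = 70 (mod 121)
  r_2 = 554 (mod 1331)
  r_3 = 13864 (mod 14641)
Final: r = 13864 satisfies f(r) ≡ 0 mod 11^4.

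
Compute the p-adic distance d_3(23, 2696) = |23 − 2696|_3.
d_3(23, 2696) = 1/243

Step 1 — x − y = 23 − 2696 = -2673. Step 2 — v_3(-2673) = 5 (factor: -2673 = −(3^5 · 11); the sign does not affect v_p). Step 3 — |x − y|_3 = 3^{-5} = 1/243.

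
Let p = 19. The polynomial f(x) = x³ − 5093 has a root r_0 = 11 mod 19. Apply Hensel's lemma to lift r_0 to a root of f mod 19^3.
r_2 = 2614 (mod 6859)

Hensel: r_{i+1} = r_i − f(r_i)/f′(r_i) mod 19^{i+2}, where f′(x) = 3x². Iterate:
  r_0 = 11 (mod 19)
  r_1 = 87 (mod 361)
  r_2 = 2614 (mod 6859)
Final: r = 2614 with f(r) ≡ 0 mod 19^3.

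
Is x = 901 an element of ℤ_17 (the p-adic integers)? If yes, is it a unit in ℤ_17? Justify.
x ∈ ℤ_17 but not a unit; v_17(x) = 1 > 0

ℤ_17 = {x ∈ ℚ_17 : v_17(x) ≥ 0} and ℤ_17^× = {x ∈ ℤ_17 : v_17(x) = 0}. Here v_17(901) = v_17(num) − v_17(den) = 1; compare against these criteria.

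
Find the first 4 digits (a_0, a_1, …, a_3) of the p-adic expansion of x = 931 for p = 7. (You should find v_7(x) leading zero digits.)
(a_0, …, a_3) = (0, 0, 5, 2)

v_7(931) = 2, so a_0 = ... = a_1 = 0. Factor out: x = 7^2 · u with u = 19 a unit in ℤ_7. Expand u iteratively via a_{v+i} = u_i mod 7, u_{i+1} = (u_i − a_{v+i})/7:
  u_0 = 19;  a_2 = 5;  u_1 = (u_0 − 5)/7 = 2
  u_1 = 2;  a_3 = 2;  u_2 = (u_1 − 2)/7 = 0
Digits: (0, 0, 5, 2).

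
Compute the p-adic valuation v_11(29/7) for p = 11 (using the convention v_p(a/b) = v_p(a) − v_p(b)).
v_11(29/7) = 0

Factor powers of 11 from the numerator and denominator of the reduced fraction: 29 = 11^0 · 29 and 7 = 11^0 · 7. Apply v_p(a/b) = v_p(a) − v_p(b): v_11(29/7) = 0 − 0 = 0.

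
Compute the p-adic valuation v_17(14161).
v_17(14161) = 2

v_17(n) is the largest exponent k such that 17^k divides n. Factor out: 14161 = 17^2 · 49. (Sign doesn't affect v_p.) So v_17(14161) = 2.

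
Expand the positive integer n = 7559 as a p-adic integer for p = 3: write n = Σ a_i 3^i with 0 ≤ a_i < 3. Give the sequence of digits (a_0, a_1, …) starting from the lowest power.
(a_0, a_1, …) = (2, 2, 2, 0, 0, 1, 1, 0, 1)

Repeated division by 3 gives the digits low-to-high: 7559 = 2 + 2·3^1 + 2·3^2 + 1·3^5 + 1·3^6 + 1·3^8. Digit sequence: (2, 2, 2, 0, 0, 1, 1, 0, 1).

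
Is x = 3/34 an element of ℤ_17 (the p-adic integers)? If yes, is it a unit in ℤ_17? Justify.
x ∉ ℤ_17 (v_17(x) = -1 < 0)

ℤ_17 = {x ∈ ℚ_17 : v_17(x) ≥ 0} and ℤ_17^× = {x ∈ ℤ_17 : v_17(x) = 0}. Here v_17(3/34) = v_17(num) − v_17(den) = -1; compare against these criteria.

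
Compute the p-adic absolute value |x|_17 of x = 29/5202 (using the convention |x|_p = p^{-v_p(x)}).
|29/5202|_17 = 289

Step 1 — compute v_17(x) by factoring powers of 17 out of the numerator and denominator: v_17(29/5202) = -2. Step 2 — apply |x|_p = p^{-v_p(x)} = 17^{2} = 289.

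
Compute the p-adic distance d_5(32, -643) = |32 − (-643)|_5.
d_5(32, -643) = 1/25

Step 1 — x − y = 32 − (-643) = 675. Step 2 — v_5(675) = 2 (factor: 675 = (5^2 · 27); the sign does not affect v_p). Step 3 — |x − y|_5 = 5^{-2} = 1/25.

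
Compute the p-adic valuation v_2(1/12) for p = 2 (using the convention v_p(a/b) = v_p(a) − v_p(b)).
v_2(1/12) = -2

Factor powers of 2 from the numerator and denominator of the reduced fraction: 1 = 2^0 · 1 and 12 = 2^2 · 3. Apply v_p(a/b) = v_p(a) − v_p(b): v_2(1/12) = 0 − 2 = -2.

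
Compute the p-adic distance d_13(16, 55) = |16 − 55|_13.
d_13(16, 55) = 1/13

Step 1 — x − y = 16 − 55 = -39. Step 2 — v_13(-39) = 1 (factor: -39 = −(13^1 · 3); the sign does not affect v_p). Step 3 — |x − y|_13 = 13^{-1} = 1/13.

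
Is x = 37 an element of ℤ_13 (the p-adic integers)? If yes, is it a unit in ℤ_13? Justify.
x ∈ ℤ_13^× (unit); v_13(x) = 0

ℤ_13 = {x ∈ ℚ_13 : v_13(x) ≥ 0} and ℤ_13^× = {x ∈ ℤ_13 : v_13(x) = 0}. Here v_13(37) = v_13(num) − v_13(den) = 0; compare against these criteria.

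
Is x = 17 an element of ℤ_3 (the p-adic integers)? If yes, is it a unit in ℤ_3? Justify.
x ∈ ℤ_3^× (unit); v_3(x) = 0

ℤ_3 = {x ∈ ℚ_3 : v_3(x) ≥ 0} and ℤ_3^× = {x ∈ ℤ_3 : v_3(x) = 0}. Here v_3(17) = v_3(num) − v_3(den) = 0; compare against these criteria.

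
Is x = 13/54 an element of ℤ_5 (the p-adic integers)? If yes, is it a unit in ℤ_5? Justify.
x ∈ ℤ_5^× (unit); v_5(x) = 0

ℤ_5 = {x ∈ ℚ_5 : v_5(x) ≥ 0} and ℤ_5^× = {x ∈ ℤ_5 : v_5(x) = 0}. Here v_5(13/54) = v_5(num) − v_5(den) = 0; compare against these criteria.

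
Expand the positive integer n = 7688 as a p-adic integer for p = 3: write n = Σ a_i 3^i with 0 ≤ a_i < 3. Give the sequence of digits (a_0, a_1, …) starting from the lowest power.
(a_0, a_1, …) = (2, 0, 2, 2, 1, 1, 1, 0, 1)

Repeated division by 3 gives the digits low-to-high: 7688 = 2 + 2·3^2 + 2·3^3 + 1·3^4 + 1·3^5 + 1·3^6 + 1·3^8. Digit sequence: (2, 0, 2, 2, 1, 1, 1, 0, 1).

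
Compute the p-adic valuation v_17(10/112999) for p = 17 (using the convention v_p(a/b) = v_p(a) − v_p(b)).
v_17(10/112999) = -3

Factor powers of 17 from the numerator and denominator of the reduced fraction: 10 = 17^0 · 10 and 112999 = 17^3 · 23. Apply v_p(a/b) = v_p(a) − v_p(b): v_17(10/112999) = 0 − 3 = -3.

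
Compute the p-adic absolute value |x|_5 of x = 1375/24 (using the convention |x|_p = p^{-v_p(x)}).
|1375/24|_5 = 1/125

Step 1 — compute v_5(x) by factoring powers of 5 out of the numerator and denominator: v_5(1375/24) = 3. Step 2 — apply |x|_p = p^{-v_p(x)} = 5^{-3} = 1/125.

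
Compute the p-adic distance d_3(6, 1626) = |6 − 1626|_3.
d_3(6, 1626) = 1/81

Step 1 — x − y = 6 − 1626 = -1620. Step 2 — v_3(-1620) = 4 (factor: -1620 = −(3^4 · 20); the sign does not affect v_p). Step 3 — |x − y|_3 = 3^{-4} = 1/81.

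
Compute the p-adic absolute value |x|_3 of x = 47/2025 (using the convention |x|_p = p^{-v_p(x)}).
|47/2025|_3 = 81

Step 1 — compute v_3(x) by factoring powers of 3 out of the numerator and denominator: v_3(47/2025) = -4. Step 2 — apply |x|_p = p^{-v_p(x)} = 3^{4} = 81.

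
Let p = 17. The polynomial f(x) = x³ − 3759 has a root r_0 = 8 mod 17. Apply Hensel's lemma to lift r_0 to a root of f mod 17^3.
r_2 = 3663 (mod 4913)

Hensel: r_{i+1} = r_i − f(r_i)/f′(r_i) mod 17^{i+2}, where f′(x) = 3x². Iterate:
  r_0 = 8 (mod 17)
  r_1 = 195 (mod 289)
  r_2 = 3663 (mod 4913)
Final: r = 3663 with f(r) ≡ 0 mod 17^3.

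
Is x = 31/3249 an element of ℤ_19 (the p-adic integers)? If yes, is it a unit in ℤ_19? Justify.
x ∉ ℤ_19 (v_19(x) = -2 < 0)

ℤ_19 = {x ∈ ℚ_19 : v_19(x) ≥ 0} and ℤ_19^× = {x ∈ ℤ_19 : v_19(x) = 0}. Here v_19(31/3249) = v_19(num) − v_19(den) = -2; compare against these criteria.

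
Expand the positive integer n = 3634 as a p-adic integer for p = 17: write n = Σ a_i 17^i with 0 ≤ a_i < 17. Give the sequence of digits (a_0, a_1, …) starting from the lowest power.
(a_0, a_1, …) = (13, 9, 12)

Repeated division by 17 gives the digits low-to-high: 3634 = 13 + 9·17^1 + 12·17^2. Digit sequence: (13, 9, 12).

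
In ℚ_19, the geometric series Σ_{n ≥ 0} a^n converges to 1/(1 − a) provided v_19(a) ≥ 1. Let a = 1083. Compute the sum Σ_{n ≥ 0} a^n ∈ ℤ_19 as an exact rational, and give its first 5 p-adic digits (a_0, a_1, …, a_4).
Σ a^n = 1/(1 − a) = -1/1082;  first 5 digits = (1, 0, 3, 0, 9)

v_19(a) = 2 ≥ 1, so the series converges in ℤ_19 to 1/(1 − a) = 1/(1 − 1083) = -1/1082. Expand this rational in ℤ_19: compute digits iteratively via d_i = x_i mod 19, x_{i+1} = (x_i − d_i)/19. The first 5 digits are (1, 0, 3, 0, 9).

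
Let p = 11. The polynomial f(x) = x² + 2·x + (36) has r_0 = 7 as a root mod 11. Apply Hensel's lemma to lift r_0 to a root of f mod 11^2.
r_1 = 84 (mod 121)

Hensel: r_{i+1} = r_i − f(r_i)·(f′(r_i))^{-1} mod 11^{i+2}, f′(x) = 2x + 2. Iterate:
  r_0 = 7 (mod 11)
  r_1 = 84 (mod 121)
Final: r = 84 satisfies f(r) ≡ 0 mod 11^2.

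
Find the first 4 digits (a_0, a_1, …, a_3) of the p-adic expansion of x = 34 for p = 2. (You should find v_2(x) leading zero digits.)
(a_0, …, a_3) = (0, 1, 0, 0)

v_2(34) = 1, so a_0 = ... = a_0 = 0. Factor out: x = 2^1 · u with u = 17 a unit in ℤ_2. Expand u iteratively via a_{v+i} = u_i mod 2, u_{i+1} = (u_i − a_{v+i})/2:
  u_0 = 17;  a_1 = 1;  u_1 = (u_0 − 1)/2 = 8
  u_1 = 8;  a_2 = 0;  u_2 = (u_1 − 0)/2 = 4
  u_2 = 4;  a_3 = 0;  u_3 = (u_2 − 0)/2 = 2
Digits: (0, 1, 0, 0).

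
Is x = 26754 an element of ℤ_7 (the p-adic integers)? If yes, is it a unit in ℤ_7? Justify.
x ∈ ℤ_7 but not a unit; v_7(x) = 3 > 0

ℤ_7 = {x ∈ ℚ_7 : v_7(x) ≥ 0} and ℤ_7^× = {x ∈ ℤ_7 : v_7(x) = 0}. Here v_7(26754) = v_7(num) − v_7(den) = 3; compare against these criteria.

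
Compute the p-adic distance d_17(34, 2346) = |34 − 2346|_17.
d_17(34, 2346) = 1/289

Step 1 — x − y = 34 − 2346 = -2312. Step 2 — v_17(-2312) = 2 (factor: -2312 = −(17^2 · 8); the sign does not affect v_p). Step 3 — |x − y|_17 = 17^{-2} = 1/289.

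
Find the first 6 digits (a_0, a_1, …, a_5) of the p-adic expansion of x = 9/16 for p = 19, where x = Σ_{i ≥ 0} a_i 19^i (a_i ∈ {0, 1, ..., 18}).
(a_0, …, a_5) = (16, 17, 5, 8, 15, 17)

v_19(9/16) = 0 (numerator and denominator both coprime to 19), so x ∈ ℤ_19^×. Compute digits iteratively via a_i = x_i mod 19, x_{i+1} = (x_i − a_i)/19, with x_0 = x:
  x_0 = 9/16;  a_0 = 16;  x_1 = (x_0 − 16)/19 = -13/16
  x_1 = -13/16;  a_1 = 17;  x_2 = (x_1 − 17)/19 = -15/16
  x_2 = -15/16;  a_2 = 5;  x_3 = (x_2 − 5)/19 = -5/16
  x_3 = -5/16;  a_3 = 8;  x_4 = (x_3 − 8)/19 = -7/16
  x_4 = -7/16;  a_4 = 15;  x_5 = (x_4 − 15)/19 = -13/16
  x_5 = -13/16;  a_5 = 17;  x_6 = (x_5 − 17)/19 = -15/16
Digits: (16, 17, 5, 8, 15, 17).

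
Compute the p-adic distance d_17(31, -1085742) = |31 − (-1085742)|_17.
d_17(31, -1085742) = 1/83521

Step 1 — x − y = 31 − (-1085742) = 1085773. Step 2 — v_17(1085773) = 4 (factor: 1085773 = (17^4 · 13); the sign does not affect v_p). Step 3 — |x − y|_17 = 17^{-4} = 1/83521.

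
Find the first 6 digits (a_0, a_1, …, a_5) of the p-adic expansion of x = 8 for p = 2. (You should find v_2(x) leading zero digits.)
(a_0, …, a_5) = (0, 0, 0, 1, 0, 0)

v_2(8) = 3, so a_0 = ... = a_2 = 0. Factor out: x = 2^3 · u with u = 1 a unit in ℤ_2. Expand u iteratively via a_{v+i} = u_i mod 2, u_{i+1} = (u_i − a_{v+i})/2:
  u_0 = 1;  a_3 = 1;  u_1 = (u_0 − 1)/2 = 0
  u_1 = 0;  a_4 = 0;  u_2 = (u_1 − 0)/2 = 0
  u_2 = 0;  a_5 = 0;  u_3 = (u_2 − 0)/2 = 0
Digits: (0, 0, 0, 1, 0, 0).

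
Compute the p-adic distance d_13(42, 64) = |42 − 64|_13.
d_13(42, 64) = 1

Step 1 — x − y = 42 − 64 = -22. Step 2 — v_13(-22) = 0 (factor: -22 = −(13^0 · 22); the sign does not affect v_p). Step 3 — |x − y|_13 = 13^{0} = 1.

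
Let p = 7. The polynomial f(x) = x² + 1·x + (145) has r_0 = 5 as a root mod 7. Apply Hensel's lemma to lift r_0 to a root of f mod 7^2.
r_1 = 47 (mod 49)

Hensel: r_{i+1} = r_i − f(r_i)·(f′(r_i))^{-1} mod 7^{i+2}, f′(x) = 2x + 1. Iterate:
  r_0 = 5 (mod 7)
  r_1 = 47 (mod 49)
Final: r = 47 satisfies f(r) ≡ 0 mod 7^2.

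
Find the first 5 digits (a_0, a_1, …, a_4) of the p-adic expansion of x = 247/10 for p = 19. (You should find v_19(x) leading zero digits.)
(a_0, …, a_4) = (0, 7, 13, 5, 13)

v_19(247/10) = 1, so a_0 = ... = a_0 = 0. Factor out: x = 19^1 · u with u = 13/10 a unit in ℤ_19. Expand u iteratively via a_{v+i} = u_i mod 19, u_{i+1} = (u_i − a_{v+i})/19:
  u_0 = 13/10;  a_1 = 7;  u_1 = (u_0 − 7)/19 = -3/10
  u_1 = -3/10;  a_2 = 13;  u_2 = (u_1 − 13)/19 = -7/10
  u_2 = -7/10;  a_3 = 5;  u_3 = (u_2 − 5)/19 = -3/10
  u_3 = -3/10;  a_4 = 13;  u_4 = (u_3 − 13)/19 = -7/10
Digits: (0, 7, 13, 5, 13).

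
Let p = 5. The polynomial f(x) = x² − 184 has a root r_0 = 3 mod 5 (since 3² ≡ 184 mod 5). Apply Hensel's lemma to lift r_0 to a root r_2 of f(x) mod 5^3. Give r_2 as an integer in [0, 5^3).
r_2 = 53 (mod 125)

Hensel's recurrence: r_{i+1} = r_i − f(r_i)·(f′(r_i))^{-1} mod 5^{i+2}, with f′(x) = 2x. Iterate:
  r_0 = 3 (mod 5)
  r_1 = 3 (mod 25)
  r_2 = 53 (mod 125)
Final: r_2 = 53, and one checks f(r_2) ≡ 0 mod 5^3.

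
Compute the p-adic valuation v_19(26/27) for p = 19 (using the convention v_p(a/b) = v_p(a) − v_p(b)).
v_19(26/27) = 0

Factor powers of 19 from the numerator and denominator of the reduced fraction: 26 = 19^0 · 26 and 27 = 19^0 · 27. Apply v_p(a/b) = v_p(a) − v_p(b): v_19(26/27) = 0 − 0 = 0.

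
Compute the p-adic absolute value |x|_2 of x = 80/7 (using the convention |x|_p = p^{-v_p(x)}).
|80/7|_2 = 1/16

Step 1 — compute v_2(x) by factoring powers of 2 out of the numerator and denominator: v_2(80/7) = 4. Step 2 — apply |x|_p = p^{-v_p(x)} = 2^{-4} = 1/16.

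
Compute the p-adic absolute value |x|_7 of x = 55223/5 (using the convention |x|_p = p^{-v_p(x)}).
|55223/5|_7 = 1/2401

Step 1 — compute v_7(x) by factoring powers of 7 out of the numerator and denominator: v_7(55223/5) = 4. Step 2 — apply |x|_p = p^{-v_p(x)} = 7^{-4} = 1/2401.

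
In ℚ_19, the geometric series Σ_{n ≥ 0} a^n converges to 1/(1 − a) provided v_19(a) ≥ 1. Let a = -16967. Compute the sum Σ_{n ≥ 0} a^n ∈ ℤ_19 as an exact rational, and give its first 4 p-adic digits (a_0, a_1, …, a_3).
Σ a^n = 1/(1 − a) = 1/16968;  first 4 digits = (1, 0, 10, 16)

v_19(a) = 2 ≥ 1, so the series converges in ℤ_19 to 1/(1 − a) = 1/(1 − (-16967)) = 1/16968. Expand this rational in ℤ_19: compute digits iteratively via d_i = x_i mod 19, x_{i+1} = (x_i − d_i)/19. The first 4 digits are (1, 0, 10, 16).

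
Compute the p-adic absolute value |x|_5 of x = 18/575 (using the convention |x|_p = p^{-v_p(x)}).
|18/575|_5 = 25

Step 1 — compute v_5(x) by factoring powers of 5 out of the numerator and denominator: v_5(18/575) = -2. Step 2 — apply |x|_p = p^{-v_p(x)} = 5^{2} = 25.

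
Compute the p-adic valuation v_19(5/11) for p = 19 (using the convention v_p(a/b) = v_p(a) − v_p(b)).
v_19(5/11) = 0

Factor powers of 19 from the numerator and denominator of the reduced fraction: 5 = 19^0 · 5 and 11 = 19^0 · 11. Apply v_p(a/b) = v_p(a) − v_p(b): v_19(5/11) = 0 − 0 = 0.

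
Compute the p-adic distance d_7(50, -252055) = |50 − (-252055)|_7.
d_7(50, -252055) = 1/16807

Step 1 — x − y = 50 − (-252055) = 252105. Step 2 — v_7(252105) = 5 (factor: 252105 = (7^5 · 15); the sign does not affect v_p). Step 3 — |x − y|_7 = 7^{-5} = 1/16807.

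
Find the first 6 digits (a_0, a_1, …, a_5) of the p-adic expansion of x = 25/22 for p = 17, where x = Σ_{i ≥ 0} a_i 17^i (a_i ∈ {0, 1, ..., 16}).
(a_0, …, a_5) = (5, 16, 6, 5, 2, 13)

v_17(25/22) = 0 (numerator and denominator both coprime to 17), so x ∈ ℤ_17^×. Compute digits iteratively via a_i = x_i mod 17, x_{i+1} = (x_i − a_i)/17, with x_0 = x:
  x_0 = 25/22;  a_0 = 5;  x_1 = (x_0 − 5)/17 = -5/22
  x_1 = -5/22;  a_1 = 16;  x_2 = (x_1 − 16)/17 = -21/22
  x_2 = -21/22;  a_2 = 6;  x_3 = (x_2 − 6)/17 = -9/22
  x_3 = -9/22;  a_3 = 5;  x_4 = (x_3 − 5)/17 = -7/22
  x_4 = -7/22;  a_4 = 2;  x_5 = (x_4 − 2)/17 = -3/22
  x_5 = -3/22;  a_5 = 13;  x_6 = (x_5 − 13)/17 = -17/22
Digits: (5, 16, 6, 5, 2, 13).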